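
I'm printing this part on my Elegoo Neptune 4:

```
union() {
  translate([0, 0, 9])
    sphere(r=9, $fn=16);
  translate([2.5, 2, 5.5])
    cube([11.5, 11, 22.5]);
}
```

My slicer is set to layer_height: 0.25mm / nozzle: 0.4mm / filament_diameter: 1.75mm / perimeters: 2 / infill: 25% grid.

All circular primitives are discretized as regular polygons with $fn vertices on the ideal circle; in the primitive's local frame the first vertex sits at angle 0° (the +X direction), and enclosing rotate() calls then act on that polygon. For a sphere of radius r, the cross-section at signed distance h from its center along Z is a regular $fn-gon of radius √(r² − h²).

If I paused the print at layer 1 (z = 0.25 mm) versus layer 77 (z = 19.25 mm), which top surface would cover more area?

layer 77 (z = 19.25 mm)

Layer 1 (z = 0.25): the sphere: section is a regular 16-gon, circumradius = √(r²−h²) = √(9²−8.75²) = 2.107 (area = (16/2)·2.107²·sin(360°/16) = 13.59 mm²); the cube at (2.5, 2) does not reach this height (z outside [5.5, 28]); Merging all regions: only the r=9 sphere is present, so the union is just that shape — area = 13.59 mm². So its area = 13.59 mm². Layer 77 (z = 19.25): the sphere is absent (|z−center|=10.250 > r=9); the 11.5×11 cube at (2.5, 2) contributes its full rectangle (area 126.50 mm²); Combining (union): only the 11.5×11 cube at (2.5, 2) is present, so the union is just that shape — area = 126.50 mm². So its area = 126.50 mm². Layer 77 is larger (126.50 vs 13.59 mm²).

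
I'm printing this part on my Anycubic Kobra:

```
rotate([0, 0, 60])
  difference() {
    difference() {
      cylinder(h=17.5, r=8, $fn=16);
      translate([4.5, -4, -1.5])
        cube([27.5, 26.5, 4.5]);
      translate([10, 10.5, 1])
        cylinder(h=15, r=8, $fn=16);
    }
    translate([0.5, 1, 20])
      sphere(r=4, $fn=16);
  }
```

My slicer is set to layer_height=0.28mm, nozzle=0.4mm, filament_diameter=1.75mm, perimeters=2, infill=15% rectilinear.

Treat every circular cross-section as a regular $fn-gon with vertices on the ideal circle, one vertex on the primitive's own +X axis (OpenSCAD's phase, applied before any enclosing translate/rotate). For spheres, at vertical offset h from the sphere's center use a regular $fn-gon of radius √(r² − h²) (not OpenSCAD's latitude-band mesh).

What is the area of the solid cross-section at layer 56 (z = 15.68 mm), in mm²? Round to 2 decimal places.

At z = 15.68 mm: the r=8 cylinder gives a regular 16-gon of circumradius 8 (constant along its height) (area = (16/2)·8.000²·sin(360°/16) = 195.93 mm²); the cube at (4.5, -4) is absent (z outside [-1.5, 3]); the r=8 cylinder at (10, 10.5) contributes a regular 16-gon of circumradius 8 (area = (16/2)·8.000²·sin(360°/16) = 195.93 mm²); Subtracting the remaining from the first: starting from the r=8 cylinder (195.93 mm²), the r=8 cylinder at (10, 10.5) partially overlaps it — only the 5.50 mm² overlap (of its 195.93 mm²) is removed, clipping the outline — area = 190.43 mm²; the sphere at (0.5, 1) is absent (|z−center|=4.320 > r=4); Subtracting the remaining from the first: none of the subtracted shapes is present at this height, so the result so far is unchanged — area = 190.43 mm²; (whole slice rotated 60° about Z — lengths, areas and connectivity unchanged). Overall, the cross-section is a single solid region. Net area = 190.43 mm².

190.43 mm²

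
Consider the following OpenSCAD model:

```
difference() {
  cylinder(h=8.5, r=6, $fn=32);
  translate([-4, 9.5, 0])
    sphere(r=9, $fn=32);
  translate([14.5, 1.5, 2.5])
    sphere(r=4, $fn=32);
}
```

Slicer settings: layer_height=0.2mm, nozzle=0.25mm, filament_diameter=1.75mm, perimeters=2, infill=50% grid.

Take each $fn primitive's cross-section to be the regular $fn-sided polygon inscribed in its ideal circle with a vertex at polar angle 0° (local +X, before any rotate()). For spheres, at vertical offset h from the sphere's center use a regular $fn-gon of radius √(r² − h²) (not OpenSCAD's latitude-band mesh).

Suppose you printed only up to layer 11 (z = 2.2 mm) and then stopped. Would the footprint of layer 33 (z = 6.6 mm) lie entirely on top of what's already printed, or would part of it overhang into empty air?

part overhangs

Compare the two slices. At z = 2.2: the r=6 cylinder gives a regular 32-gon of circumradius 6 (constant along its height) (area = (32/2)·6.000²·sin(360°/32) = 112.37 mm²); the r=9 sphere at (-4, 9.5) slices to a regular 32-gon of circumradius 8.727 (√(r²−h²) with h=2.2 from center) (area = (32/2)·8.727²·sin(360°/32) = 237.73 mm²); the r=4 sphere at (14.5, 1.5) slices to a regular 32-gon of circumradius 3.989 (√(r²−h²) with h=0.3 from center) (area = (32/2)·3.989²·sin(360°/32) = 49.66 mm²); Taking the first minus the rest: starting from the r=6 cylinder (112.37 mm²), the r=9 sphere at (-4, 9.5) partially overlaps it — only the 30.69 mm² overlap (of its 237.73 mm²) is removed, clipping the outline; the r=4 sphere at (14.5, 1.5) misses the remaining region (no effect) — area = 81.69 mm². At z = 6.6: the r=6 cylinder gives a regular 32-gon of circumradius 6 (constant along its height) (area = (32/2)·6.000²·sin(360°/32) = 112.37 mm²); the r=9 sphere at (-4, 9.5) contributes a regular 32-gon of circumradius √(9²−6.6²) = 6.119 (area = (32/2)·6.119²·sin(360°/32) = 116.87 mm²); the sphere at (14.5, 1.5) is not intersected at this z (|z−center|=4.100 > r=4); After the difference (first − rest): starting from the r=6 cylinder (112.37 mm²), the r=9 sphere at (-4, 9.5) partially overlaps it — only the 7.55 mm² overlap (of its 116.87 mm²) is removed, clipping the outline — area = 104.82 mm². Checking containment: at z = 6.6 the cross-section extends beyond the z = 2.2 cross-section by about 23.14 mm².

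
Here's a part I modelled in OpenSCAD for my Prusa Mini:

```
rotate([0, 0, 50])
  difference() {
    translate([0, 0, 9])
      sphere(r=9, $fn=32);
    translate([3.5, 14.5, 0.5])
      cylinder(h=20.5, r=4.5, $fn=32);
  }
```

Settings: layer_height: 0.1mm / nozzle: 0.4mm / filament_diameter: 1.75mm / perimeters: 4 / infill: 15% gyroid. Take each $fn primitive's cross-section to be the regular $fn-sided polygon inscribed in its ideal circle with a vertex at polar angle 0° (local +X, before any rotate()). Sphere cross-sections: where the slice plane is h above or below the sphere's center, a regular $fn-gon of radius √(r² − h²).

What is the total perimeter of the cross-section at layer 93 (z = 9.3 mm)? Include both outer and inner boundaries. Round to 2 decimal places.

56.43 mm

At z = 9.3 mm: the sphere: section is a regular 32-gon, circumradius = √(r²−h²) = √(9²−0.3²) = 8.995 (perimeter = 2·32·8.995·sin(180°/32) = 56.43 mm); the r=4.5 cylinder at (3.5, 14.5) contributes a regular 32-gon of circumradius 4.5 (perimeter = 2·32·4.500·sin(180°/32) = 28.23 mm); After the difference (first − rest): starting from the r=9 sphere, the r=4.5 cylinder at (3.5, 14.5) misses the remaining region (no effect) — boundary = 56.43 mm; (whole slice rotated 50° about Z — lengths, areas and connectivity unchanged). Overall, the cross-section is a single solid region. Total boundary length (outer) = 56.43 mm.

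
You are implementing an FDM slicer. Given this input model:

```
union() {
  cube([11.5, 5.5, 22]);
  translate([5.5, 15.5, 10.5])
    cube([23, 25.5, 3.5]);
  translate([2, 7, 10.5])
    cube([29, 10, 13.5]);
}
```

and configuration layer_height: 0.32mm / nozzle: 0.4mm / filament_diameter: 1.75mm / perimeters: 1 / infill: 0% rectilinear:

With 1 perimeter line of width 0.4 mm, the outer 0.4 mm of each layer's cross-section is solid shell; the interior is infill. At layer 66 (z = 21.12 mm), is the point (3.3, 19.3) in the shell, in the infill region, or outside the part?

At z = 21.12 mm: the cube is present — its section is the full 11.5×5.5 rectangle; the cube at (5.5, 15.5) does not reach this height (z outside [10.5, 14]); the cube at (2, 7) (footprint 29×10) is included at this height; Merging all regions: the 2 present regions are separate (no shared area or edge), so areas and boundary lengths simply add and each stays a separate island — 2 connected regions. Overall, the cross-section has 2 separate islands. The nearest boundary edge runs (2.00, 17.00)→(31.00, 17.00); distance from the point to it = 2.30 mm. The point is not inside any of the regions above, so it lies outside the cross-section (2.30 mm from the nearest boundary).

outside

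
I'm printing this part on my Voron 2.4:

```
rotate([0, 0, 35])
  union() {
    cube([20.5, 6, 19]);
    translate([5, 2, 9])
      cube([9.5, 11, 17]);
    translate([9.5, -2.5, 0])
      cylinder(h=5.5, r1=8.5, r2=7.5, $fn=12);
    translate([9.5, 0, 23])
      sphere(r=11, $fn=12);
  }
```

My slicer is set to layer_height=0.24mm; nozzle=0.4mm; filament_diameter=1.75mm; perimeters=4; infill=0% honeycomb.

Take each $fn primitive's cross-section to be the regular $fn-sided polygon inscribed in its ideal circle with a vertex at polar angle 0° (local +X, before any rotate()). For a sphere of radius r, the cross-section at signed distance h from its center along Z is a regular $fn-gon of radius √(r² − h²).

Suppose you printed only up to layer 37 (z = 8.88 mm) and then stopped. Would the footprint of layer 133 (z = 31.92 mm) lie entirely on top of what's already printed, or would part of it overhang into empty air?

Compare the two slices. At z = 8.88: the 20.5×6 cube contributes its full rectangle (area 123.00 mm²); the cube at (5, 2) is not intersected at this z (z outside [9, 26]); the cone at (9.5, -2.5) is absent (z outside [0, 5.5]); the sphere at (9.5, 0) does not reach this height (|z−center|=14.120 > r=11); Merging all regions: only the 20.5×6 cube is present, so the union is just that shape — area = 123.00 mm²; (rotated 35° about Z; rotation is an isometry so areas/perimeters/island counts are preserved). At z = 31.92: the cube is absent (z outside [0, 19]); the cube at (5, 2) is not intersected at this z (z outside [9, 26]); the cone at (9.5, -2.5) is not intersected at this z (z outside [0, 5.5]); the r=11 sphere at (9.5, 0) contributes a regular 12-gon of circumradius √(11²−8.92²) = 6.437 (area = (12/2)·6.437²·sin(360°/12) = 124.30 mm²); Taking the union: only the r=11 sphere at (9.5, 0) is present, so the union is just that shape — area = 124.30 mm²; (whole slice rotated 35° about Z — lengths, areas and connectivity unchanged). Checking containment: at z = 31.92 the cross-section extends beyond the z = 8.88 cross-section by about 62.86 mm².

part overhangs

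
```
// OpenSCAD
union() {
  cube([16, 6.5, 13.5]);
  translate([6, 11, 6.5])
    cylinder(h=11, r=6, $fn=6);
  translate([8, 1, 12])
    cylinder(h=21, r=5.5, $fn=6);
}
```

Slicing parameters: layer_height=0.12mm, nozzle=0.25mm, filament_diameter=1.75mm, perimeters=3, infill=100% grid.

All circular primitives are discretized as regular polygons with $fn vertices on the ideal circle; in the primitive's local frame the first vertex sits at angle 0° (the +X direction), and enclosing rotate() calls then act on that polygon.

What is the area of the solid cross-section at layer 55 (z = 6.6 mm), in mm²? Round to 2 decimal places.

At z = 6.6 mm: the cube is present — its section is the full 16×6.5 rectangle (area 104.00 mm²); the cylinder at (6, 11): section is a regular 6-gon, circumradius r=6 (area = (6/2)·6.000²·sin(360°/6) = 93.53 mm²); the cylinder at (8, 1) does not reach this height (z outside [12, 33]); Taking the union: the regions partially overlap — summed areas 197.53 mm² minus the doubly-counted overlap 4.46 mm² gives 193.07 mm² — area = 193.07 mm². Overall, the cross-section is a single solid region. Net area = 193.07 mm².

193.07 mm²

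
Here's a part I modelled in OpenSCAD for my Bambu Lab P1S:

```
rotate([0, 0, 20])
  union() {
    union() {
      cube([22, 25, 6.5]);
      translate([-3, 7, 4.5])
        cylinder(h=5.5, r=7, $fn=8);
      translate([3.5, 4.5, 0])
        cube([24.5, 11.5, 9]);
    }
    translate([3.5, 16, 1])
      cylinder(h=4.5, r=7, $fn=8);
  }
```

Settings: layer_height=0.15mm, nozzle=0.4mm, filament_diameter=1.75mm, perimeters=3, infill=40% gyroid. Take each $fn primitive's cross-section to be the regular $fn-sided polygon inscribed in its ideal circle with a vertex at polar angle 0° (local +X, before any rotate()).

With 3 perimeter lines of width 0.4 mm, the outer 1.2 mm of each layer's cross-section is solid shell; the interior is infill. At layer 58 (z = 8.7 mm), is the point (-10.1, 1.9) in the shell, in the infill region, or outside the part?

At z = 8.7 mm: the cube does not reach this height (z outside [0, 6.5]); the cylinder at (-3, 7): section is a regular 8-gon, circumradius r=7; the 24.5×11.5 cube at (3.5, 4.5) contributes its full rectangle; Combining (union): the regions partially overlap (shared area 0.60 mm²), so overlapping operands fuse into one piece — 1 connected region; the cylinder at (3.5, 16) is absent (z outside [1, 5.5]); Combining (union): only that combined region is present, so the union is just that shape — 1 connected region; (rotated 20° about Z; rotation is an isometry so areas/perimeters/island counts are preserved). Overall, the cross-section is a single solid region. Undo the 20° rotation: the query point maps to (-8.841, 5.240) in the un-rotated model frame. The nearest boundary edge runs (-7.95, 2.05)→(-10.00, 7.00); distance from the point to it = 0.40 mm. The point is inside the cross-section, 0.40 mm from the nearest boundary — within the 1.2 mm shell band (3 × 0.4).

shell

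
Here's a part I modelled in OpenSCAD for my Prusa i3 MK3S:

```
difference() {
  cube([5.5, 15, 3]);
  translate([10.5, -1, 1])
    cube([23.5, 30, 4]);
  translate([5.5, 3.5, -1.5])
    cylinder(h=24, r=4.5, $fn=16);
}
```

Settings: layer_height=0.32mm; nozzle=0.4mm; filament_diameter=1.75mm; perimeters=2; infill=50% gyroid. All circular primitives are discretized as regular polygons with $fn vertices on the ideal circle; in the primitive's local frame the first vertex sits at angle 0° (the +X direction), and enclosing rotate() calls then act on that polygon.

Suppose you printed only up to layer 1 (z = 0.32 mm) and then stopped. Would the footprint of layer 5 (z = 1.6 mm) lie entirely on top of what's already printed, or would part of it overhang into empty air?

Compare the two slices. At z = 0.32: the cube is present — its section is the full 5.5×15 rectangle (area 82.50 mm²); the cube at (10.5, -1) is not intersected at this z (z outside [1, 5]); the cylinder at (5.5, 3.5): section is a regular 16-gon, circumradius r=4.5 (area = (16/2)·4.500²·sin(360°/16) = 61.99 mm²); Subtracting the remaining from the first: starting from the 5.5×15 cube (82.50 mm²), the r=4.5 cylinder at (5.5, 3.5) partially overlaps it — only the 29.25 mm² overlap (of its 61.99 mm²) is removed, clipping the outline — area = 53.25 mm². At z = 1.6: the 5.5×15 cube contributes its full rectangle (area 82.50 mm²); the 23.5×30 cube at (10.5, -1) contributes its full rectangle (area 705.00 mm²); the cylinder at (5.5, 3.5): section is a regular 16-gon, circumradius r=4.5 (area = (16/2)·4.500²·sin(360°/16) = 61.99 mm²); After the difference (first − rest): starting from the 5.5×15 cube (82.50 mm²), the 23.5×30 cube at (10.5, -1) misses the remaining region (no effect); the r=4.5 cylinder at (5.5, 3.5) partially overlaps it — only the 29.25 mm² overlap (of its 61.99 mm²) is removed, clipping the outline — area = 53.25 mm². Checking containment: the cross-section at z = 1.6 is a subset of the cross-section at z = 0.32.

entirely on top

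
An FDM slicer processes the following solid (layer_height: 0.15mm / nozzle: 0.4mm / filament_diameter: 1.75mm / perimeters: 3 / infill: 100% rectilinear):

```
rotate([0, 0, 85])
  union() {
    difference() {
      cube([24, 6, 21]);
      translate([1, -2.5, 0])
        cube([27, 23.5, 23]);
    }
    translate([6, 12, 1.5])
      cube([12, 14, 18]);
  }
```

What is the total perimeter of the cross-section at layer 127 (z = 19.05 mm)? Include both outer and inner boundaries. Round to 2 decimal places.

66.00 mm

At z = 19.05 mm: the cube is present — its section is the full 24×6 rectangle (perimeter 60.00 mm); the 27×23.5 cube at (1, -2.5) contributes its full rectangle (perimeter 101.00 mm); Taking the first minus the rest: starting from the 24×6 cube, the 27×23.5 cube at (1, -2.5) partially overlaps it — only the 138.00 mm² overlap (of its 634.50 mm²) is removed, clipping the outline — boundary = 14.00 mm; the 12×14 cube at (6, 12) contributes its full rectangle (perimeter 52.00 mm); Taking the union: the 2 present regions are separate (no shared area or edge), so areas and boundary lengths simply add and each stays a separate island — boundary = 66.00 mm; (rotated 85° about Z; rotation is an isometry so areas/perimeters/island counts are preserved). Overall, the cross-section has 2 separate islands. Total boundary length (outer) = 66.00 mm.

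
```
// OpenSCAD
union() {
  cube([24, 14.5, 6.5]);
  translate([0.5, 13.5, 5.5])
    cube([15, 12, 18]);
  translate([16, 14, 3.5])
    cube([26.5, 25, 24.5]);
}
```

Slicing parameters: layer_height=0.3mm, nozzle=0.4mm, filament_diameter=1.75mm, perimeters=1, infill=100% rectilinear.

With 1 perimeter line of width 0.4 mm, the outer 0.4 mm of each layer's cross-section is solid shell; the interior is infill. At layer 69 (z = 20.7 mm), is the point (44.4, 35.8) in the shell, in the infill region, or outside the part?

At z = 20.7 mm: the cube does not reach this height (z outside [0, 6.5]); the cube at (0.5, 13.5) (footprint 15×12) is included at this height; the cube at (16, 14) (footprint 26.5×25) is included at this height; Combining (union): the 2 present regions are separate (no shared area or edge), so areas and boundary lengths simply add and each stays a separate island — 2 connected regions. Overall, the cross-section has 2 separate islands. The nearest boundary edge runs (42.50, 39.00)→(42.50, 14.00); distance from the point to it = 1.90 mm. The point is not inside any of the regions above, so it lies outside the cross-section (1.90 mm from the nearest boundary).

outside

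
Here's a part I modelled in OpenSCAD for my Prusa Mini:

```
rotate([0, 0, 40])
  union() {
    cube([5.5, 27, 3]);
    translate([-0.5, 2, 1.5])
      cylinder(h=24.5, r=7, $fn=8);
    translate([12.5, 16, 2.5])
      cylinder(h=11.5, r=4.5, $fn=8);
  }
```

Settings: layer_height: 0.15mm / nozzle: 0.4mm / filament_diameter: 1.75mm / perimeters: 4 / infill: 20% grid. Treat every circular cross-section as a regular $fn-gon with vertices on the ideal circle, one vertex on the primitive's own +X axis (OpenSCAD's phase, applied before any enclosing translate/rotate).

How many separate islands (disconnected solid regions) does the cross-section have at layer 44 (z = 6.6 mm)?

At z = 6.6 mm: the cube is absent (z outside [0, 3]); the cylinder at (-0.5, 2): section is a regular 8-gon, circumradius r=7; the r=4.5 cylinder at (12.5, 16) gives a regular 8-gon of circumradius 4.5 (constant along its height); Merging all regions: the 2 present regions are separate (no shared area or edge), so areas and boundary lengths simply add and each stays a separate island — 2 connected regions; (rotated 40° about Z; rotation is an isometry so areas/perimeters/island counts are preserved). Overall, the cross-section has 2 separate islands. Island count = 2.

2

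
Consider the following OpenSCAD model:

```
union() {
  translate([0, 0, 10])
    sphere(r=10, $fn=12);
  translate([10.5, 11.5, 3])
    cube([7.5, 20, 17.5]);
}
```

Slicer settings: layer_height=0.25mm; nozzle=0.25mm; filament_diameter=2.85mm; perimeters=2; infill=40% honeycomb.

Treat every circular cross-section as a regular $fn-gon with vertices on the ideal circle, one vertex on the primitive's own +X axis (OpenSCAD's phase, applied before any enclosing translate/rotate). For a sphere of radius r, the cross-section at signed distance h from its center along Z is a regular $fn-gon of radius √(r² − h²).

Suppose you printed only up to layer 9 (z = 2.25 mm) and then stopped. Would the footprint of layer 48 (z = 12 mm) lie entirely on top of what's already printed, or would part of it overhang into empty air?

part overhangs

Compare the two slices. At z = 2.25: the sphere: section is a regular 12-gon, circumradius = √(r²−h²) = √(10²−7.75²) = 6.320 (area = (12/2)·6.320²·sin(360°/12) = 119.81 mm²); the cube at (10.5, 11.5) is absent (z outside [3, 20.5]); Merging all regions: only the r=10 sphere is present, so the union is just that shape — area = 119.81 mm². At z = 12: the sphere: section is a regular 12-gon, circumradius = √(r²−h²) = √(10²−2²) = 9.798 (area = (12/2)·9.798²·sin(360°/12) = 288.00 mm²); the cube at (10.5, 11.5) (footprint 7.5×20) is included at this height (area 150.00 mm²); Taking the union: the 2 present regions are separate (no shared area or edge), so areas and boundary lengths simply add and each stays a separate island — area = 438.00 mm². Checking containment: at z = 12 the cross-section extends beyond the z = 2.25 cross-section by about 318.19 mm².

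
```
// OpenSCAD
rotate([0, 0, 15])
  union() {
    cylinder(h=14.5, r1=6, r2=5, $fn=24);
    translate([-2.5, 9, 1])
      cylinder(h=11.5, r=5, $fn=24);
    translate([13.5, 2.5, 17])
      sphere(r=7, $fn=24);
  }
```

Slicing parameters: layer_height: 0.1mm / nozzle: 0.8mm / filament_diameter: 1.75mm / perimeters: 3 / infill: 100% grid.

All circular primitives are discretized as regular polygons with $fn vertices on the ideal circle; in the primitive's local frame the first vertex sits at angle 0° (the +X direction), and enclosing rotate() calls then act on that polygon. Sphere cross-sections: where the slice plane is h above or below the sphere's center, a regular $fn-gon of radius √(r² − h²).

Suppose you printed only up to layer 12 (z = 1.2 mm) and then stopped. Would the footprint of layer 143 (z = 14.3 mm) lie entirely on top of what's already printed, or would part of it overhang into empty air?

Compare the two slices. At z = 1.2: the cone (r1=6→r2=5) has section circumradius 5.917 here — a regular 24-gon (area = (24/2)·5.917²·sin(360°/24) = 108.75 mm²); the r=5 cylinder at (-2.5, 9) contributes a regular 24-gon of circumradius 5 (area = (24/2)·5.000²·sin(360°/24) = 77.65 mm²); the sphere at (13.5, 2.5) is absent (|z−center|=15.800 > r=7); Combining (union): the regions partially overlap — summed areas 186.39 mm² minus the doubly-counted overlap 5.64 mm² gives 180.75 mm² — area = 180.75 mm²; (whole slice rotated 15° about Z — lengths, areas and connectivity unchanged). At z = 14.3: the cone: at t=0.986 of its height the radius interpolates to r₁+(r₂−r₁)t = 5.014, giving a regular 24-gon of that circumradius (area = (24/2)·5.014²·sin(360°/24) = 78.07 mm²); the cylinder at (-2.5, 9) is absent (z outside [1, 12.5]); the r=7 sphere at (13.5, 2.5) contributes a regular 24-gon of circumradius √(7²−2.7²) = 6.458 (area = (24/2)·6.458²·sin(360°/24) = 129.54 mm²); Combining (union): the 2 present regions are separate (no shared area or edge), so areas and boundary lengths simply add and each stays a separate island — area = 207.62 mm²; (rotated 15° about Z; rotation is an isometry so areas/perimeters/island counts are preserved). Checking containment: at z = 14.3 the cross-section extends beyond the z = 1.2 cross-section by about 129.54 mm².

part overhangs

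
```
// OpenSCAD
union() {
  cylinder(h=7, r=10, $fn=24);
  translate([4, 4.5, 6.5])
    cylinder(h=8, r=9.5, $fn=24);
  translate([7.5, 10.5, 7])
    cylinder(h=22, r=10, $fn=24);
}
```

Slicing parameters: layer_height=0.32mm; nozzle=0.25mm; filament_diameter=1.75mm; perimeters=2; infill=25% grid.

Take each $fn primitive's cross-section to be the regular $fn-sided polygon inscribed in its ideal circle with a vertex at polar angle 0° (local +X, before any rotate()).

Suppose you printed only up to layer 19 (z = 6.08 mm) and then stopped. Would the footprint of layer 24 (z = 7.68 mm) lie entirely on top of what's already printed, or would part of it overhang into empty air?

Compare the two slices. At z = 6.08: the cylinder: section is a regular 24-gon, circumradius r=10 (area = (24/2)·10.000²·sin(360°/24) = 310.58 mm²); the cylinder at (4, 4.5) does not reach this height (z outside [6.5, 14.5]); the cylinder at (7.5, 10.5) is not intersected at this z (z outside [7, 29]); Taking the union: only the r=10 cylinder is present, so the union is just that shape — area = 310.58 mm². At z = 7.68: the cylinder is not intersected at this z (z outside [0, 7]); the cylinder at (4, 4.5): section is a regular 24-gon, circumradius r=9.5 (area = (24/2)·9.500²·sin(360°/24) = 280.30 mm²); the r=10 cylinder at (7.5, 10.5) gives a regular 24-gon of circumradius 10 (constant along its height) (area = (24/2)·10.000²·sin(360°/24) = 310.58 mm²); Combining (union): the regions partially overlap — summed areas 590.88 mm² minus the doubly-counted overlap 163.33 mm² gives 427.55 mm² — area = 427.55 mm². Checking containment: at z = 7.68 the cross-section extends beyond the z = 6.08 cross-section by about 247.36 mm².

part overhangs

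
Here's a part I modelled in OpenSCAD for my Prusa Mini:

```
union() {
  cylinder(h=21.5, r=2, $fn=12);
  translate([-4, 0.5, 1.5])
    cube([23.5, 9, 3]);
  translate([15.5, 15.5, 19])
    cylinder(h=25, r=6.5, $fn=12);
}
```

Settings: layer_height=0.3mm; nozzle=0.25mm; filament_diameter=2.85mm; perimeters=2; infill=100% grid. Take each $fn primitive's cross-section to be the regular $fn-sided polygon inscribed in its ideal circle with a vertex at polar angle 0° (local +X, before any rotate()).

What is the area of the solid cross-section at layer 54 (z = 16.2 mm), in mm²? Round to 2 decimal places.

At z = 16.2 mm: the cylinder: section is a regular 12-gon, circumradius r=2 (area = (12/2)·2.000²·sin(360°/12) = 12.00 mm²); the cube at (-4, 0.5) does not reach this height (z outside [1.5, 4.5]); the cylinder at (15.5, 15.5) does not reach this height (z outside [19, 44]); Combining (union): only the r=2 cylinder is present, so the union is just that shape — area = 12.00 mm². Overall, the cross-section is a single solid region. Net area = 12.00 mm².

12.00 mm²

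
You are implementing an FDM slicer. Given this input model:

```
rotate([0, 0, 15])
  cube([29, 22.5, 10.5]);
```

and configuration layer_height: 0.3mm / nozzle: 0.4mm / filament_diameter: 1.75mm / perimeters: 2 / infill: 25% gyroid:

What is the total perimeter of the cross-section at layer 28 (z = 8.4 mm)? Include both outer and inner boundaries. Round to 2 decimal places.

103.00 mm

At z = 8.4 mm: the cube (footprint 29×22.5) is included at this height (perimeter 103.00 mm); (whole slice rotated 15° about Z — lengths, areas and connectivity unchanged). Overall, the cross-section is a single solid region. Total boundary length (outer) = 103.00 mm.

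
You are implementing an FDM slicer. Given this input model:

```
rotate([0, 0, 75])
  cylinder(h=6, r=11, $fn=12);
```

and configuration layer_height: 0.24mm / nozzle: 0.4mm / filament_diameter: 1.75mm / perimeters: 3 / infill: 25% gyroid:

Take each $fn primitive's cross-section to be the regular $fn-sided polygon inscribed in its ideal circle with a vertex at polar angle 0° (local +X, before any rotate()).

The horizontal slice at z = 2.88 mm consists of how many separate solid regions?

At z = 2.88 mm: the r=11 cylinder contributes a regular 12-gon of circumradius 11; (rotated 75° about Z; rotation is an isometry so areas/perimeters/island counts are preserved). The result has 1 disconnected region.

1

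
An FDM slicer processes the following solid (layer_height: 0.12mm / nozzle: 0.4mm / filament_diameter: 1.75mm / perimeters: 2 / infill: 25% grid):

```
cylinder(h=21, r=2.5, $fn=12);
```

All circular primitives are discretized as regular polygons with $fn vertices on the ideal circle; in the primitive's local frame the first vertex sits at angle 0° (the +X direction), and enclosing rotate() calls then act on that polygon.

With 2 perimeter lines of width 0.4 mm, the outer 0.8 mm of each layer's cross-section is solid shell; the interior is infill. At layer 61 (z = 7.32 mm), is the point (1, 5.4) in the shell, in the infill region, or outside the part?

outside

At z = 7.32 mm: the r=2.5 cylinder contributes a regular 12-gon of circumradius 2.5. Overall, the cross-section is a single solid region. The nearest boundary edge runs (1.25, 2.17)→(0.00, 2.50); distance from the point to it = 3.06 mm. The point is not inside any of the regions above, so it lies outside the cross-section (3.06 mm from the nearest boundary).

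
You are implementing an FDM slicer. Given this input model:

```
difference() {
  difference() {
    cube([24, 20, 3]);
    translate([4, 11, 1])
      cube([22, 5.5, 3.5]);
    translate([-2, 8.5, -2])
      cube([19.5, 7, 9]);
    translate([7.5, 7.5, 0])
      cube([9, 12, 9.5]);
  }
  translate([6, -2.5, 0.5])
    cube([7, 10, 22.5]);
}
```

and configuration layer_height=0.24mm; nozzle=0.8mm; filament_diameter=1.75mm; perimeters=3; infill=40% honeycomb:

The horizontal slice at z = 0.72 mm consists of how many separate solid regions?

At z = 0.72 mm: the cube is present — its section is the full 24×20 rectangle; the cube at (4, 11) does not reach this height (z outside [1, 4.5]); the cube at (-2, 8.5) (footprint 19.5×7) is included at this height; the cube at (7.5, 7.5) is present — its section is the full 9×12 rectangle; Subtracting the remaining from the first: starting from the 24×20 cube, the 19.5×7 cube at (-2, 8.5) partially overlaps it — only the 122.50 mm² overlap (of its 136.50 mm²) is removed, clipping the outline; the 9×12 cube at (7.5, 7.5) partially overlaps it — only the 45.00 mm² overlap (of its 108.00 mm²) is removed, clipping the outline — 1 connected region; the 7×10 cube at (6, -2.5) contributes its full rectangle; Taking the first minus the rest: starting from that combined region, the 7×10 cube at (6, -2.5) partially overlaps it — only the 52.50 mm² overlap (of its 70.00 mm²) is removed, clipping the outline — 2 connected regions. The result has 2 disconnected regions.

2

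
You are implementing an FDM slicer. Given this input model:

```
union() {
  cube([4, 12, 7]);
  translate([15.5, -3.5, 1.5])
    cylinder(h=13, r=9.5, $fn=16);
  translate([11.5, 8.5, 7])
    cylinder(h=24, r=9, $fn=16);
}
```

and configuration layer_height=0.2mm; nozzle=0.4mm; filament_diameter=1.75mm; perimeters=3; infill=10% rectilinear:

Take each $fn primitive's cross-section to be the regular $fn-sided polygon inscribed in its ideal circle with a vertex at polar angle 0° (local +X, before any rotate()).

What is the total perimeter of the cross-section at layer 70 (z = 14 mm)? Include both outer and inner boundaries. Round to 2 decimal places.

At z = 14 mm: the cube is not intersected at this z (z outside [0, 7]); the r=9.5 cylinder at (15.5, -3.5) contributes a regular 16-gon of circumradius 9.5 (perimeter = 2·16·9.500·sin(180°/16) = 59.31 mm); the r=9 cylinder at (11.5, 8.5) contributes a regular 16-gon of circumradius 9 (perimeter = 2·16·9.000·sin(180°/16) = 56.19 mm); Taking the union: the regions partially overlap (shared area 51.03 mm²), so the edge portions inside another operand are dropped and the merged outline is re-measured after clipping — boundary = 85.83 mm. Overall, the cross-section is a single solid region. Total boundary length (outer) = 85.83 mm.

85.83 mm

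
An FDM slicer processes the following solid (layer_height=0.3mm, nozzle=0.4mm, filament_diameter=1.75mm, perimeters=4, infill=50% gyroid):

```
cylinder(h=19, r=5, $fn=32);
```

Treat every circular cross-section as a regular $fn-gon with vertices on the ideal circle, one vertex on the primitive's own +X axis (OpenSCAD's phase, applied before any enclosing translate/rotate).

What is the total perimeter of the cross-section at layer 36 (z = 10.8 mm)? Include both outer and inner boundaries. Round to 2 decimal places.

31.37 mm

At z = 10.8 mm: the r=5 cylinder contributes a regular 32-gon of circumradius 5 (perimeter = 2·32·5.000·sin(180°/32) = 31.37 mm). Overall, the cross-section is a single solid region. Total boundary length (outer) = 31.37 mm.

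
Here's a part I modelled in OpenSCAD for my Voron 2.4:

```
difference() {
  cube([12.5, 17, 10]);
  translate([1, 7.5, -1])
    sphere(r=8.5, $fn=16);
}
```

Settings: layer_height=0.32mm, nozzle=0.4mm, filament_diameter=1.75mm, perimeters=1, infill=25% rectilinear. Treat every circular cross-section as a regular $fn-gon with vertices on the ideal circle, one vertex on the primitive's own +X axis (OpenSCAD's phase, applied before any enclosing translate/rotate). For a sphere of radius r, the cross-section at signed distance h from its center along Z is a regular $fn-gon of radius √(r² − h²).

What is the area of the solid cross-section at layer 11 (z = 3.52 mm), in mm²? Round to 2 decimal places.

118.98 mm²

At z = 3.52 mm: the cube is present — its section is the full 12.5×17 rectangle (area 212.50 mm²); the r=8.5 sphere at (1, 7.5) contributes a regular 16-gon of circumradius √(8.5²−4.52²) = 7.199 (area = (16/2)·7.199²·sin(360°/16) = 158.64 mm²); Subtracting the remaining from the first: starting from the 12.5×17 cube (212.50 mm²), the r=8.5 sphere at (1, 7.5) partially overlaps it — only the 93.52 mm² overlap (of its 158.64 mm²) is removed, clipping the outline — area = 118.98 mm². Overall, the cross-section is a single solid region. Net area = 118.98 mm².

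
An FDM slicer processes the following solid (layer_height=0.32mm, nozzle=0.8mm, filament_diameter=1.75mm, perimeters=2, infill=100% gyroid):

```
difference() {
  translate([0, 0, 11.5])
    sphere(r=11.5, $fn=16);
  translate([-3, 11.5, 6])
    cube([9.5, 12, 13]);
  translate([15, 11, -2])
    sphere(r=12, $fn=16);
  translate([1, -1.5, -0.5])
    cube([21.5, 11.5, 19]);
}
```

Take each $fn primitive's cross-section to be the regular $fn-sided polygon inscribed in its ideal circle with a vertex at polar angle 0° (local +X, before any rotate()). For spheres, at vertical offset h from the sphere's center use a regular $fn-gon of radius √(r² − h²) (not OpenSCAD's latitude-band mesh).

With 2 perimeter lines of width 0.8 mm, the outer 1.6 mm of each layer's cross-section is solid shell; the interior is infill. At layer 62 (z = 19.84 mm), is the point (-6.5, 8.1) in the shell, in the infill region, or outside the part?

outside

At z = 19.84 mm: the r=11.5 sphere contributes a regular 16-gon of circumradius √(11.5²−8.34²) = 7.918; the cube at (-3, 11.5) is not intersected at this z (z outside [6, 19]); the sphere at (15, 11) does not reach this height (|z−center|=21.840 > r=12); the cube at (1, -1.5) does not reach this height (z outside [-0.5, 18.5]); After the difference (first − rest): none of the subtracted shapes is present at this height, so the r=11.5 sphere is unchanged — 1 connected region. Overall, the cross-section is a single solid region. The nearest boundary edge runs (-3.03, 7.32)→(-5.60, 5.60); distance from the point to it = 2.58 mm. The point is not inside any of the regions above, so it lies outside the cross-section (2.58 mm from the nearest boundary).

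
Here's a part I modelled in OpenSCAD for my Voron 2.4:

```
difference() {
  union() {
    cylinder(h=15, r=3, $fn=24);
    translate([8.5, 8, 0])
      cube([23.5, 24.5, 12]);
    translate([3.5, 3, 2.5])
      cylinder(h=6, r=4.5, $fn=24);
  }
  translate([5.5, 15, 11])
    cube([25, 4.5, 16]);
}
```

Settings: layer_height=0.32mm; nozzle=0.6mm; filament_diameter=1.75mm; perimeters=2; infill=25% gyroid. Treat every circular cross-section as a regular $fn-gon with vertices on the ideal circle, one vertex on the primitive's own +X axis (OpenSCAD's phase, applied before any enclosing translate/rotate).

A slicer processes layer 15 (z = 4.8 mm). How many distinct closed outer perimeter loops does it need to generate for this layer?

2

At z = 4.8 mm: the r=3 cylinder gives a regular 24-gon of circumradius 3 (constant along its height); the 23.5×24.5 cube at (8.5, 8) contributes its full rectangle; the cylinder at (3.5, 3): section is a regular 24-gon, circumradius r=4.5; Merging all regions: the regions partially overlap (shared area 11.22 mm²), so overlapping operands fuse into one piece — 2 connected regions; the cube at (5.5, 15) is not intersected at this z (z outside [11, 27]); After the difference (first − rest): none of the subtracted shapes is present at this height, so that combined region is unchanged — 2 connected regions. The result has 2 disconnected regions.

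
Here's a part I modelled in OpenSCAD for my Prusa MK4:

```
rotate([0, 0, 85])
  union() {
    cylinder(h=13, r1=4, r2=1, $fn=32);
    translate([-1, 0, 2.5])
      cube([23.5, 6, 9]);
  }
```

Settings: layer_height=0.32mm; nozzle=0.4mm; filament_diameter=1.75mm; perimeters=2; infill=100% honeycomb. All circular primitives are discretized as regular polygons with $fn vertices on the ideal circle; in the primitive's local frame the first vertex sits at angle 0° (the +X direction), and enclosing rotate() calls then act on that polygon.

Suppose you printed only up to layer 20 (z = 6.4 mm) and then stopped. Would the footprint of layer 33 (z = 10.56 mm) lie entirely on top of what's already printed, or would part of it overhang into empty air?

Compare the two slices. At z = 6.4: the cone (r1=4→r2=1) has section circumradius 2.523 here — a regular 32-gon (area = (32/2)·2.523²·sin(360°/32) = 19.87 mm²); the cube at (-1, 0) is present — its section is the full 23.5×6 rectangle (area 141.00 mm²); Combining (union): the regions partially overlap — summed areas 160.87 mm² minus the doubly-counted overlap 7.42 mm² gives 153.46 mm² — area = 153.46 mm²; (rotated 85° about Z; rotation is an isometry so areas/perimeters/island counts are preserved). At z = 10.56: the cone (r1=4→r2=1) has section circumradius 1.563 here — a regular 32-gon (area = (32/2)·1.563²·sin(360°/32) = 7.63 mm²); the cube at (-1, 0) (footprint 23.5×6) is included at this height (area 141.00 mm²); Merging all regions: the regions partially overlap — summed areas 148.63 mm² minus the doubly-counted overlap 3.35 mm² gives 145.28 mm² — area = 145.28 mm²; (rotated 85° about Z; rotation is an isometry so areas/perimeters/island counts are preserved). Checking containment: the cross-section at z = 10.56 is a subset of the cross-section at z = 6.4.

entirely on top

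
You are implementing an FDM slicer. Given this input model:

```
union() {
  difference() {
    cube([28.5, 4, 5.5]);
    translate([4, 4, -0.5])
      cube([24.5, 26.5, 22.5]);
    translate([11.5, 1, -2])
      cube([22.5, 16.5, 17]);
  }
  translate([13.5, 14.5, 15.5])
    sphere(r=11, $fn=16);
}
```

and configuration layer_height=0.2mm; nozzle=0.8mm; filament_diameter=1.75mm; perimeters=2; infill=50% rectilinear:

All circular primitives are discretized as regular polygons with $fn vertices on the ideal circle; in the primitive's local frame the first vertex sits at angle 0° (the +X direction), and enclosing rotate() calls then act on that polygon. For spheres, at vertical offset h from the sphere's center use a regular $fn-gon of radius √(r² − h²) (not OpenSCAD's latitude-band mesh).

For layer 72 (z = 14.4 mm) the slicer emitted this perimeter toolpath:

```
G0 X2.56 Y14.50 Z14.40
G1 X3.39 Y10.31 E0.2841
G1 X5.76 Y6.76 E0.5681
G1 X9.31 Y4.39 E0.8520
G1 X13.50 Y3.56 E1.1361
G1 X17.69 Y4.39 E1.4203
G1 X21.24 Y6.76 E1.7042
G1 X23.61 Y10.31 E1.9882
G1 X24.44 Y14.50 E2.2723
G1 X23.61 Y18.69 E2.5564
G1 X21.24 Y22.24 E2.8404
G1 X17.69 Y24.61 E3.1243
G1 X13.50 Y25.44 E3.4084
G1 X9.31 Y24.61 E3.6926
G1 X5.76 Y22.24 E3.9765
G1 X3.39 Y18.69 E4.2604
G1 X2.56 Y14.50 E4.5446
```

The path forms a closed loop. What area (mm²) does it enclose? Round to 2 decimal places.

Apply the shoelace formula to the sequence of (X, Y) vertices; enclosed area = 366.64 mm².

366.64 mm²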